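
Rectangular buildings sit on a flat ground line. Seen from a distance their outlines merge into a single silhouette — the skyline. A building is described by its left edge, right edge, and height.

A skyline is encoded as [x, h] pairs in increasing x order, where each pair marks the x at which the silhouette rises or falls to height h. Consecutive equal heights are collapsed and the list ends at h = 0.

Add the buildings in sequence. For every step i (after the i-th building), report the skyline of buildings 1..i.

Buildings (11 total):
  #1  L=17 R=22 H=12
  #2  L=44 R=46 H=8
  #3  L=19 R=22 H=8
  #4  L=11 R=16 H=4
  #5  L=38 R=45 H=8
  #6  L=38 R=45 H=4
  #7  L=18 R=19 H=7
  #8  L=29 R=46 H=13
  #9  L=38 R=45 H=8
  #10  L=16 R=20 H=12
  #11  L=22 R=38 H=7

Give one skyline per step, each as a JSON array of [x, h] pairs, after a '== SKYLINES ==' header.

== SKYLINES ==
[[17,12],[22,0]]
[[17,12],[22,0],[44,8],[46,0]]
[[17,12],[22,0],[44,8],[46,0]]
[[11,4],[16,0],[17,12],[22,0],[44,8],[46,0]]
[[11,4],[16,0],[17,12],[22,0],[38,8],[46,0]]
[[11,4],[16,0],[17,12],[22,0],[38,8],[46,0]]
[[11,4],[16,0],[17,12],[22,0],[38,8],[46,0]]
[[11,4],[16,0],[17,12],[22,0],[29,13],[46,0]]
[[11,4],[16,0],[17,12],[22,0],[29,13],[46,0]]
[[11,4],[16,12],[22,0],[29,13],[46,0]]
[[11,4],[16,12],[22,7],[29,13],[46,0]]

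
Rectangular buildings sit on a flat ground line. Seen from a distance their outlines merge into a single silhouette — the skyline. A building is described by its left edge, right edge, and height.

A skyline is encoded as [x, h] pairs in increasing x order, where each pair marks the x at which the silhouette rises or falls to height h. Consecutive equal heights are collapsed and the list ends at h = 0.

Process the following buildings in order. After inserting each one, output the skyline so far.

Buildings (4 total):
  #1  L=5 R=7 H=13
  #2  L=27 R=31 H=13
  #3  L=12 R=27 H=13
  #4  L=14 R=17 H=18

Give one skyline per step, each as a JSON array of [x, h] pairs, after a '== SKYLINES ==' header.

== SKYLINES ==
[[5,13],[7,0]]
[[5,13],[7,0],[27,13],[31,0]]
[[5,13],[7,0],[12,13],[31,0]]
[[5,13],[7,0],[12,13],[14,18],[17,13],[31,0]]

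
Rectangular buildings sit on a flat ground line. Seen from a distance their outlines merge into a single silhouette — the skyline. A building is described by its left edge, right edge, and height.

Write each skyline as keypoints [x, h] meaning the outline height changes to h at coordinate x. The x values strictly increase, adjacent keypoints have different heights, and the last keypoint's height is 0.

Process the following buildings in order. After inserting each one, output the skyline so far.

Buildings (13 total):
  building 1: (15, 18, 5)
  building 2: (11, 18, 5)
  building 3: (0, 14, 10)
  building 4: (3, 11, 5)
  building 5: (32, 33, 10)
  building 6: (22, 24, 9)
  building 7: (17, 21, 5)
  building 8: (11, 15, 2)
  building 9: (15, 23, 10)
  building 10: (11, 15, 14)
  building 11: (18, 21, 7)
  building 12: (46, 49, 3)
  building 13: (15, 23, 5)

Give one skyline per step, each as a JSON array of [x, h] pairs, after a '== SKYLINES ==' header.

== SKYLINES ==
[[15,5],[18,0]]
[[11,5],[18,0]]
[[0,10],[14,5],[18,0]]
[[0,10],[14,5],[18,0]]
[[0,10],[14,5],[18,0],[32,10],[33,0]]
[[0,10],[14,5],[18,0],[22,9],[24,0],[32,10],[33,0]]
[[0,10],[14,5],[21,0],[22,9],[24,0],[32,10],[33,0]]
[[0,10],[14,5],[21,0],[22,9],[24,0],[32,10],[33,0]]
[[0,10],[14,5],[15,10],[23,9],[24,0],[32,10],[33,0]]
[[0,10],[11,14],[15,10],[23,9],[24,0],[32,10],[33,0]]
[[0,10],[11,14],[15,10],[23,9],[24,0],[32,10],[33,0]]
[[0,10],[11,14],[15,10],[23,9],[24,0],[32,10],[33,0],[46,3],[49,0]]
[[0,10],[11,14],[15,10],[23,9],[24,0],[32,10],[33,0],[46,3],[49,0]]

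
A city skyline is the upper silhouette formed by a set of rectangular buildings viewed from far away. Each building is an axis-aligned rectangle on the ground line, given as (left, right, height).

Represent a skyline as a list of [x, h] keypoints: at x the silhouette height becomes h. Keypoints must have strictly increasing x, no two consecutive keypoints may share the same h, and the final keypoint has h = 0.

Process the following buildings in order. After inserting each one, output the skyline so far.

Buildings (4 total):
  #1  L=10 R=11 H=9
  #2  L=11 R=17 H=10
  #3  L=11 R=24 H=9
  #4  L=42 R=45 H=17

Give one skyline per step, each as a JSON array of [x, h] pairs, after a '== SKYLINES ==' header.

== SKYLINES ==
[[10,9],[11,0]]
[[10,9],[11,10],[17,0]]
[[10,9],[11,10],[17,9],[24,0]]
[[10,9],[11,10],[17,9],[24,0],[42,17],[45,0]]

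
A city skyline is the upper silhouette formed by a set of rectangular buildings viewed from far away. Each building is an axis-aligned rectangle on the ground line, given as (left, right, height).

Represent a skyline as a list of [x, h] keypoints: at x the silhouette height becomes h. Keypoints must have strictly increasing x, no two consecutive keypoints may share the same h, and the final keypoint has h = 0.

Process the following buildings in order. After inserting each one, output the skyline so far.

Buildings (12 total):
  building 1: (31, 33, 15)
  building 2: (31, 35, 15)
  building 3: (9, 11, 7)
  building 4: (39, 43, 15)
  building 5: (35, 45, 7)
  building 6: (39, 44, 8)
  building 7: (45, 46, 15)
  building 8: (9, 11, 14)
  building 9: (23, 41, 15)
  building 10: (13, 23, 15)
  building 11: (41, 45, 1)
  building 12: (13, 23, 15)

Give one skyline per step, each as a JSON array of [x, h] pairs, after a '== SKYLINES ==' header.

== SKYLINES ==
[[31,15],[33,0]]
[[31,15],[35,0]]
[[9,7],[11,0],[31,15],[35,0]]
[[9,7],[11,0],[31,15],[35,0],[39,15],[43,0]]
[[9,7],[11,0],[31,15],[35,7],[39,15],[43,7],[45,0]]
[[9,7],[11,0],[31,15],[35,7],[39,15],[43,8],[44,7],[45,0]]
[[9,7],[11,0],[31,15],[35,7],[39,15],[43,8],[44,7],[45,15],[46,0]]
[[9,14],[11,0],[31,15],[35,7],[39,15],[43,8],[44,7],[45,15],[46,0]]
[[9,14],[11,0],[23,15],[43,8],[44,7],[45,15],[46,0]]
[[9,14],[11,0],[13,15],[43,8],[44,7],[45,15],[46,0]]
[[9,14],[11,0],[13,15],[43,8],[44,7],[45,15],[46,0]]
[[9,14],[11,0],[13,15],[43,8],[44,7],[45,15],[46,0]]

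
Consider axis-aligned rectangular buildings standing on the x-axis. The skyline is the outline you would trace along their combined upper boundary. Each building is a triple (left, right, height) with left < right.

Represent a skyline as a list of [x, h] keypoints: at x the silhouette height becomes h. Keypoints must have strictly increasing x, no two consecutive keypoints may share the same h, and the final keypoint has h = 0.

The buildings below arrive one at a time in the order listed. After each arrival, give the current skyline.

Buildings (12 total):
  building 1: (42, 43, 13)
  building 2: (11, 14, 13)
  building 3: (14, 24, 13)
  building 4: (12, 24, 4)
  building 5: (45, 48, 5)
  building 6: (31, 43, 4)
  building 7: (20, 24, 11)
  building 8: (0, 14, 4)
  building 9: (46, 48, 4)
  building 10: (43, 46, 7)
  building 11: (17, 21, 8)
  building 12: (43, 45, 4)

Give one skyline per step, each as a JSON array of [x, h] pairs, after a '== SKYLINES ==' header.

== SKYLINES ==
[[42,13],[43,0]]
[[11,13],[14,0],[42,13],[43,0]]
[[11,13],[24,0],[42,13],[43,0]]
[[11,13],[24,0],[42,13],[43,0]]
[[11,13],[24,0],[42,13],[43,0],[45,5],[48,0]]
[[11,13],[24,0],[31,4],[42,13],[43,0],[45,5],[48,0]]
[[11,13],[24,0],[31,4],[42,13],[43,0],[45,5],[48,0]]
[[0,4],[11,13],[24,0],[31,4],[42,13],[43,0],[45,5],[48,0]]
[[0,4],[11,13],[24,0],[31,4],[42,13],[43,0],[45,5],[48,0]]
[[0,4],[11,13],[24,0],[31,4],[42,13],[43,7],[46,5],[48,0]]
[[0,4],[11,13],[24,0],[31,4],[42,13],[43,7],[46,5],[48,0]]
[[0,4],[11,13],[24,0],[31,4],[42,13],[43,7],[46,5],[48,0]]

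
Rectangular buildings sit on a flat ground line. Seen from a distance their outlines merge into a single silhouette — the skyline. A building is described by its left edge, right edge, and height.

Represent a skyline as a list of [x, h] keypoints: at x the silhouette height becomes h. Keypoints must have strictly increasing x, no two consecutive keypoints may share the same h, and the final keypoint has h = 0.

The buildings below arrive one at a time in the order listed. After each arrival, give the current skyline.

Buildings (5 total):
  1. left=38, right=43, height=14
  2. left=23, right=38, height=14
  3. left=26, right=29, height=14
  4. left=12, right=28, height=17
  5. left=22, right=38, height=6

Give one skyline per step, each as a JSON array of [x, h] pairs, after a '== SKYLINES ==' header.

== SKYLINES ==
[[38,14],[43,0]]
[[23,14],[43,0]]
[[23,14],[43,0]]
[[12,17],[28,14],[43,0]]
[[12,17],[28,14],[43,0]]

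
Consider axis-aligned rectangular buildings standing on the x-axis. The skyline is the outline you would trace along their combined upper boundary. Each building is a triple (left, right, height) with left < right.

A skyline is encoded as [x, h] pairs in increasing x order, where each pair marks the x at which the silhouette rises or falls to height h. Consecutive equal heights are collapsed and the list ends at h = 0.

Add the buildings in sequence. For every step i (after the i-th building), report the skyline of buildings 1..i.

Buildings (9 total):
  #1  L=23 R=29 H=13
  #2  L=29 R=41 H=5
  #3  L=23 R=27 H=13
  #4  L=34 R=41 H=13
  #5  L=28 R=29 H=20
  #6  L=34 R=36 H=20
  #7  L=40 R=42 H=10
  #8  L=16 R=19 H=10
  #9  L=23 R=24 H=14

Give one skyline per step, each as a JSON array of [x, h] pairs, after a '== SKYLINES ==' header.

== SKYLINES ==
[[23,13],[29,0]]
[[23,13],[29,5],[41,0]]
[[23,13],[29,5],[41,0]]
[[23,13],[29,5],[34,13],[41,0]]
[[23,13],[28,20],[29,5],[34,13],[41,0]]
[[23,13],[28,20],[29,5],[34,20],[36,13],[41,0]]
[[23,13],[28,20],[29,5],[34,20],[36,13],[41,10],[42,0]]
[[16,10],[19,0],[23,13],[28,20],[29,5],[34,20],[36,13],[41,10],[42,0]]
[[16,10],[19,0],[23,14],[24,13],[28,20],[29,5],[34,20],[36,13],[41,10],[42,0]]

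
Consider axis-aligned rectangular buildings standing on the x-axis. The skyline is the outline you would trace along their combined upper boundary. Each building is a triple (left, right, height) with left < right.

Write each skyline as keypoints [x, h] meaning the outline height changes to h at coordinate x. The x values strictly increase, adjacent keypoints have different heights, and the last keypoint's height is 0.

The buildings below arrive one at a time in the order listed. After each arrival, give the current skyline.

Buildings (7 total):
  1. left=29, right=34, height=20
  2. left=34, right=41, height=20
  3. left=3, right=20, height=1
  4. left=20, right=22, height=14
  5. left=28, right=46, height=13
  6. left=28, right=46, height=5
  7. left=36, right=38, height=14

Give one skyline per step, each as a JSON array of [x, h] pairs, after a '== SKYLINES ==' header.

== SKYLINES ==
[[29,20],[34,0]]
[[29,20],[41,0]]
[[3,1],[20,0],[29,20],[41,0]]
[[3,1],[20,14],[22,0],[29,20],[41,0]]
[[3,1],[20,14],[22,0],[28,13],[29,20],[41,13],[46,0]]
[[3,1],[20,14],[22,0],[28,13],[29,20],[41,13],[46,0]]
[[3,1],[20,14],[22,0],[28,13],[29,20],[41,13],[46,0]]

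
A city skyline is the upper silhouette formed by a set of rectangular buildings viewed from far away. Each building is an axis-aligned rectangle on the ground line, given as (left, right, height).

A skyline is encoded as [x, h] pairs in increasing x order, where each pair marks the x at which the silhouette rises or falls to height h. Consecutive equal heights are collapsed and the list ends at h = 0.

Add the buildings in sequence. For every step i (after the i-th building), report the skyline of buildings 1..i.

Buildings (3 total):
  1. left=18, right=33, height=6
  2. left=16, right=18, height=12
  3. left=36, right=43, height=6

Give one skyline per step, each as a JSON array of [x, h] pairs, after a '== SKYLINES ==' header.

== SKYLINES ==
[[18,6],[33,0]]
[[16,12],[18,6],[33,0]]
[[16,12],[18,6],[33,0],[36,6],[43,0]]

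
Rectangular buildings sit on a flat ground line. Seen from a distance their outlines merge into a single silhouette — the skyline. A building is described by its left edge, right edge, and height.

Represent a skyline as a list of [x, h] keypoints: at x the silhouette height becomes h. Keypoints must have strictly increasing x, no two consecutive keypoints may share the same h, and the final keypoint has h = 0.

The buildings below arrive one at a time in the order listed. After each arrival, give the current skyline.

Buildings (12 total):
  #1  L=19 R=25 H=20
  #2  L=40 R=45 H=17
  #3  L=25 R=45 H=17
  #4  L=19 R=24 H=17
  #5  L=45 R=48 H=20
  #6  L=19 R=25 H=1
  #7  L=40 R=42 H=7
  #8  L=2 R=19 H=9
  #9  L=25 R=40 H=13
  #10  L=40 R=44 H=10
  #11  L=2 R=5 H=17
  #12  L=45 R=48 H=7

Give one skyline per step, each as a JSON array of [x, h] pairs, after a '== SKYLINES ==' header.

== SKYLINES ==
[[19,20],[25,0]]
[[19,20],[25,0],[40,17],[45,0]]
[[19,20],[25,17],[45,0]]
[[19,20],[25,17],[45,0]]
[[19,20],[25,17],[45,20],[48,0]]
[[19,20],[25,17],[45,20],[48,0]]
[[19,20],[25,17],[45,20],[48,0]]
[[2,9],[19,20],[25,17],[45,20],[48,0]]
[[2,9],[19,20],[25,17],[45,20],[48,0]]
[[2,9],[19,20],[25,17],[45,20],[48,0]]
[[2,17],[5,9],[19,20],[25,17],[45,20],[48,0]]
[[2,17],[5,9],[19,20],[25,17],[45,20],[48,0]]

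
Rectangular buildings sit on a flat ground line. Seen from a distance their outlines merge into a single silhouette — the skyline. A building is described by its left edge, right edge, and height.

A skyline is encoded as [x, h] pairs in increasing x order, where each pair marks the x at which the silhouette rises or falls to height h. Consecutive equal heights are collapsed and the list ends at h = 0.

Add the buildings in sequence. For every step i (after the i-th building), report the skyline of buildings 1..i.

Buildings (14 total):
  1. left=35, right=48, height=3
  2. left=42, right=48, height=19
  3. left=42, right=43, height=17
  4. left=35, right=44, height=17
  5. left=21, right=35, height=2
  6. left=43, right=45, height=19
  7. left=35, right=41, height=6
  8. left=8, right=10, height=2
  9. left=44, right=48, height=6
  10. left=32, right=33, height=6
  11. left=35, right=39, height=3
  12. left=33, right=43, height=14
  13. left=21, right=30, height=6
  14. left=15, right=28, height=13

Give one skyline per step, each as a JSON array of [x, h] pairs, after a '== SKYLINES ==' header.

== SKYLINES ==
[[35,3],[48,0]]
[[35,3],[42,19],[48,0]]
[[35,3],[42,19],[48,0]]
[[35,17],[42,19],[48,0]]
[[21,2],[35,17],[42,19],[48,0]]
[[21,2],[35,17],[42,19],[48,0]]
[[21,2],[35,17],[42,19],[48,0]]
[[8,2],[10,0],[21,2],[35,17],[42,19],[48,0]]
[[8,2],[10,0],[21,2],[35,17],[42,19],[48,0]]
[[8,2],[10,0],[21,2],[32,6],[33,2],[35,17],[42,19],[48,0]]
[[8,2],[10,0],[21,2],[32,6],[33,2],[35,17],[42,19],[48,0]]
[[8,2],[10,0],[21,2],[32,6],[33,14],[35,17],[42,19],[48,0]]
[[8,2],[10,0],[21,6],[30,2],[32,6],[33,14],[35,17],[42,19],[48,0]]
[[8,2],[10,0],[15,13],[28,6],[30,2],[32,6],[33,14],[35,17],[42,19],[48,0]]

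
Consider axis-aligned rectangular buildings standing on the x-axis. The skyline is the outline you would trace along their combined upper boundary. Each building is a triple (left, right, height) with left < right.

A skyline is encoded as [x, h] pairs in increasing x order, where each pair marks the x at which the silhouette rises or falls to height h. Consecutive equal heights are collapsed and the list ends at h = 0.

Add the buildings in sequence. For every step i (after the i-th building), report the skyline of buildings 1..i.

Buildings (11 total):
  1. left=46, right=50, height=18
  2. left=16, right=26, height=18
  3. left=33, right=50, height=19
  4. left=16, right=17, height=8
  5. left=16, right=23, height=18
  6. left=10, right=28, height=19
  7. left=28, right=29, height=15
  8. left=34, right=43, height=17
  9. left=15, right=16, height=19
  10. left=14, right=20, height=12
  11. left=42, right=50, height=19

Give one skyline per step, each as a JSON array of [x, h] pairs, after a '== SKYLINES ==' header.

== SKYLINES ==
[[46,18],[50,0]]
[[16,18],[26,0],[46,18],[50,0]]
[[16,18],[26,0],[33,19],[50,0]]
[[16,18],[26,0],[33,19],[50,0]]
[[16,18],[26,0],[33,19],[50,0]]
[[10,19],[28,0],[33,19],[50,0]]
[[10,19],[28,15],[29,0],[33,19],[50,0]]
[[10,19],[28,15],[29,0],[33,19],[50,0]]
[[10,19],[28,15],[29,0],[33,19],[50,0]]
[[10,19],[28,15],[29,0],[33,19],[50,0]]
[[10,19],[28,15],[29,0],[33,19],[50,0]]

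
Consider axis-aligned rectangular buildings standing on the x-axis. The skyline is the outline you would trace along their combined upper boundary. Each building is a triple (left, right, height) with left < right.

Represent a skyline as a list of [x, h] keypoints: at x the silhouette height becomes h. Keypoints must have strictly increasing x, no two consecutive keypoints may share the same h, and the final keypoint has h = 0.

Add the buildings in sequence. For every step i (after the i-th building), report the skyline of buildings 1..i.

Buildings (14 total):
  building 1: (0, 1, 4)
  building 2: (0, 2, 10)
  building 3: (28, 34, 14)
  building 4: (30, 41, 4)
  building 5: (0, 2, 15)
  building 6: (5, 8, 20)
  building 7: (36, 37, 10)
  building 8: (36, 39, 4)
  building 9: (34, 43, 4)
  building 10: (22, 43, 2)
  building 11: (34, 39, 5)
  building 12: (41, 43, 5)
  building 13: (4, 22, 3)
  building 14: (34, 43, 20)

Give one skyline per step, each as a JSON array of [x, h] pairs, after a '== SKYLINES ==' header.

== SKYLINES ==
[[0,4],[1,0]]
[[0,10],[2,0]]
[[0,10],[2,0],[28,14],[34,0]]
[[0,10],[2,0],[28,14],[34,4],[41,0]]
[[0,15],[2,0],[28,14],[34,4],[41,0]]
[[0,15],[2,0],[5,20],[8,0],[28,14],[34,4],[41,0]]
[[0,15],[2,0],[5,20],[8,0],[28,14],[34,4],[36,10],[37,4],[41,0]]
[[0,15],[2,0],[5,20],[8,0],[28,14],[34,4],[36,10],[37,4],[41,0]]
[[0,15],[2,0],[5,20],[8,0],[28,14],[34,4],[36,10],[37,4],[43,0]]
[[0,15],[2,0],[5,20],[8,0],[22,2],[28,14],[34,4],[36,10],[37,4],[43,0]]
[[0,15],[2,0],[5,20],[8,0],[22,2],[28,14],[34,5],[36,10],[37,5],[39,4],[43,0]]
[[0,15],[2,0],[5,20],[8,0],[22,2],[28,14],[34,5],[36,10],[37,5],[39,4],[41,5],[43,0]]
[[0,15],[2,0],[4,3],[5,20],[8,3],[22,2],[28,14],[34,5],[36,10],[37,5],[39,4],[41,5],[43,0]]
[[0,15],[2,0],[4,3],[5,20],[8,3],[22,2],[28,14],[34,20],[43,0]]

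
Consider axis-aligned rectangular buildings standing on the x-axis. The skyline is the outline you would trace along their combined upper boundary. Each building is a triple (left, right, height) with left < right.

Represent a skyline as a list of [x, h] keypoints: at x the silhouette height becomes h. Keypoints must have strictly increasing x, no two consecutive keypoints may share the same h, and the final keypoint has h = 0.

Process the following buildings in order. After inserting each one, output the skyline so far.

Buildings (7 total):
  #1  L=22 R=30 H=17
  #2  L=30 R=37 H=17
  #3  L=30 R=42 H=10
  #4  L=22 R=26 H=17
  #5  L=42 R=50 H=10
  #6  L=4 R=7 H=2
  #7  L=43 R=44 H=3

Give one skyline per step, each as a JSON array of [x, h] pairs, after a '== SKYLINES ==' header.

== SKYLINES ==
[[22,17],[30,0]]
[[22,17],[37,0]]
[[22,17],[37,10],[42,0]]
[[22,17],[37,10],[42,0]]
[[22,17],[37,10],[50,0]]
[[4,2],[7,0],[22,17],[37,10],[50,0]]
[[4,2],[7,0],[22,17],[37,10],[50,0]]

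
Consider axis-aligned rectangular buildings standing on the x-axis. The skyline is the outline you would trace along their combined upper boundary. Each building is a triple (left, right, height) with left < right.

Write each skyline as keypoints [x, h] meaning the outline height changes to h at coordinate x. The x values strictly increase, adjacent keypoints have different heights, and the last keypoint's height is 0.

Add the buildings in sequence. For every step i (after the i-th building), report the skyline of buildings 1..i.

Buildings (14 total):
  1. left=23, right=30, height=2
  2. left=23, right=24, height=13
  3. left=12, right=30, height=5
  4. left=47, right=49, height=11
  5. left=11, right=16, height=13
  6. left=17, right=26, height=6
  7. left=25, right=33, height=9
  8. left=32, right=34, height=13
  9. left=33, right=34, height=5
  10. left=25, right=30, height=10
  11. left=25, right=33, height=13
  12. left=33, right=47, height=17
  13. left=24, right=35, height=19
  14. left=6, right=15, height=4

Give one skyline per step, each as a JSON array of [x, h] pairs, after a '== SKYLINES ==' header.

== SKYLINES ==
[[23,2],[30,0]]
[[23,13],[24,2],[30,0]]
[[12,5],[23,13],[24,5],[30,0]]
[[12,5],[23,13],[24,5],[30,0],[47,11],[49,0]]
[[11,13],[16,5],[23,13],[24,5],[30,0],[47,11],[49,0]]
[[11,13],[16,5],[17,6],[23,13],[24,6],[26,5],[30,0],[47,11],[49,0]]
[[11,13],[16,5],[17,6],[23,13],[24,6],[25,9],[33,0],[47,11],[49,0]]
[[11,13],[16,5],[17,6],[23,13],[24,6],[25,9],[32,13],[34,0],[47,11],[49,0]]
[[11,13],[16,5],[17,6],[23,13],[24,6],[25,9],[32,13],[34,0],[47,11],[49,0]]
[[11,13],[16,5],[17,6],[23,13],[24,6],[25,10],[30,9],[32,13],[34,0],[47,11],[49,0]]
[[11,13],[16,5],[17,6],[23,13],[24,6],[25,13],[34,0],[47,11],[49,0]]
[[11,13],[16,5],[17,6],[23,13],[24,6],[25,13],[33,17],[47,11],[49,0]]
[[11,13],[16,5],[17,6],[23,13],[24,19],[35,17],[47,11],[49,0]]
[[6,4],[11,13],[16,5],[17,6],[23,13],[24,19],[35,17],[47,11],[49,0]]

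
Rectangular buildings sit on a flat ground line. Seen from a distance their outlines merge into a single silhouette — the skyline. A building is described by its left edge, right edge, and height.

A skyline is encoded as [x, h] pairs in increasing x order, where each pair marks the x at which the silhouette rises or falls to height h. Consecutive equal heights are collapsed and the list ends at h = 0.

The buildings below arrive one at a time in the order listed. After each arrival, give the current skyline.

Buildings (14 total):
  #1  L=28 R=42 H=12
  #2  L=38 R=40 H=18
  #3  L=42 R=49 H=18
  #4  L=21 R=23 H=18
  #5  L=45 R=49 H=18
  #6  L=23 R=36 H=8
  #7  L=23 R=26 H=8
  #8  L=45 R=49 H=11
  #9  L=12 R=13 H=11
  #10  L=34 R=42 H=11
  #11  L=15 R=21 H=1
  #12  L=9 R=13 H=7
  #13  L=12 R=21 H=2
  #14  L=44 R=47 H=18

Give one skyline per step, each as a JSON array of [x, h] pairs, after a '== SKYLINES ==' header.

== SKYLINES ==
[[28,12],[42,0]]
[[28,12],[38,18],[40,12],[42,0]]
[[28,12],[38,18],[40,12],[42,18],[49,0]]
[[21,18],[23,0],[28,12],[38,18],[40,12],[42,18],[49,0]]
[[21,18],[23,0],[28,12],[38,18],[40,12],[42,18],[49,0]]
[[21,18],[23,8],[28,12],[38,18],[40,12],[42,18],[49,0]]
[[21,18],[23,8],[28,12],[38,18],[40,12],[42,18],[49,0]]
[[21,18],[23,8],[28,12],[38,18],[40,12],[42,18],[49,0]]
[[12,11],[13,0],[21,18],[23,8],[28,12],[38,18],[40,12],[42,18],[49,0]]
[[12,11],[13,0],[21,18],[23,8],[28,12],[38,18],[40,12],[42,18],[49,0]]
[[12,11],[13,0],[15,1],[21,18],[23,8],[28,12],[38,18],[40,12],[42,18],[49,0]]
[[9,7],[12,11],[13,0],[15,1],[21,18],[23,8],[28,12],[38,18],[40,12],[42,18],[49,0]]
[[9,7],[12,11],[13,2],[21,18],[23,8],[28,12],[38,18],[40,12],[42,18],[49,0]]
[[9,7],[12,11],[13,2],[21,18],[23,8],[28,12],[38,18],[40,12],[42,18],[49,0]]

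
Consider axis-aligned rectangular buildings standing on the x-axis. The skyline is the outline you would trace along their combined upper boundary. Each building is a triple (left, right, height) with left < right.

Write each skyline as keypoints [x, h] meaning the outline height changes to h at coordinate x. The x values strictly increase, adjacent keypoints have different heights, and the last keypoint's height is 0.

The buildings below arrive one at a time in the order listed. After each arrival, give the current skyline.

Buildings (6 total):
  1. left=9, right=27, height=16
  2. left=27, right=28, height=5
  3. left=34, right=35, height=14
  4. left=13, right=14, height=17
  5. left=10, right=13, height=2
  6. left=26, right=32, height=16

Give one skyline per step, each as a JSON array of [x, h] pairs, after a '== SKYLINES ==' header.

== SKYLINES ==
[[9,16],[27,0]]
[[9,16],[27,5],[28,0]]
[[9,16],[27,5],[28,0],[34,14],[35,0]]
[[9,16],[13,17],[14,16],[27,5],[28,0],[34,14],[35,0]]
[[9,16],[13,17],[14,16],[27,5],[28,0],[34,14],[35,0]]
[[9,16],[13,17],[14,16],[32,0],[34,14],[35,0]]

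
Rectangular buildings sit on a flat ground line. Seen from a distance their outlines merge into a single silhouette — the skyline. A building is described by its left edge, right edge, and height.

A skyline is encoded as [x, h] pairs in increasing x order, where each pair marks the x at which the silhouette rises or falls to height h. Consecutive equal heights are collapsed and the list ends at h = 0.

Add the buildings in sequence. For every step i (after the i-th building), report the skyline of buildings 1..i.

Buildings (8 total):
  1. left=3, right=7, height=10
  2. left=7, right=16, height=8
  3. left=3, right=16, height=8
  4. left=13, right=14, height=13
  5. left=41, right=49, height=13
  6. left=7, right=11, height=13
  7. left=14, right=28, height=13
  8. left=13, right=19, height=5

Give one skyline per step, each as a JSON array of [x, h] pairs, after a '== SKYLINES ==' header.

== SKYLINES ==
[[3,10],[7,0]]
[[3,10],[7,8],[16,0]]
[[3,10],[7,8],[16,0]]
[[3,10],[7,8],[13,13],[14,8],[16,0]]
[[3,10],[7,8],[13,13],[14,8],[16,0],[41,13],[49,0]]
[[3,10],[7,13],[11,8],[13,13],[14,8],[16,0],[41,13],[49,0]]
[[3,10],[7,13],[11,8],[13,13],[28,0],[41,13],[49,0]]
[[3,10],[7,13],[11,8],[13,13],[28,0],[41,13],[49,0]]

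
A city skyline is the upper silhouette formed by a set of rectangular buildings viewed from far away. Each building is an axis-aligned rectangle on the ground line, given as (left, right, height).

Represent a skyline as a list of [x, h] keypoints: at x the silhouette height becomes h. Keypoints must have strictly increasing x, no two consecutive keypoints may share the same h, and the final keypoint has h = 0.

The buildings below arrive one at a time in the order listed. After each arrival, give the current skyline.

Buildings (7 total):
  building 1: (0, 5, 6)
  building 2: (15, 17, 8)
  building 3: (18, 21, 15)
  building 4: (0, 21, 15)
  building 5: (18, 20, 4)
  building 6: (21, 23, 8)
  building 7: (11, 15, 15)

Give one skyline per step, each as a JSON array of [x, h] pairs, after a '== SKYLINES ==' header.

== SKYLINES ==
[[0,6],[5,0]]
[[0,6],[5,0],[15,8],[17,0]]
[[0,6],[5,0],[15,8],[17,0],[18,15],[21,0]]
[[0,15],[21,0]]
[[0,15],[21,0]]
[[0,15],[21,8],[23,0]]
[[0,15],[21,8],[23,0]]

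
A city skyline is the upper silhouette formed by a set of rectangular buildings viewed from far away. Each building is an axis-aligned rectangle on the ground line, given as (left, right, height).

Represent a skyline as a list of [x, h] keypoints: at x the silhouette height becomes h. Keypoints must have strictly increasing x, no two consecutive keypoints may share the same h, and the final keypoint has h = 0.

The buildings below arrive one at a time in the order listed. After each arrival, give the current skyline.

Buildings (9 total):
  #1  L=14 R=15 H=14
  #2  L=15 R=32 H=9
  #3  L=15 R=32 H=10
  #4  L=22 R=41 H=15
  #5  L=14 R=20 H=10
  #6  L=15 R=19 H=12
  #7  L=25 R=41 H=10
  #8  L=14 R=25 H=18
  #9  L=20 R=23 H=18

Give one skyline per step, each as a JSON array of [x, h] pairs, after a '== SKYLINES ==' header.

== SKYLINES ==
[[14,14],[15,0]]
[[14,14],[15,9],[32,0]]
[[14,14],[15,10],[32,0]]
[[14,14],[15,10],[22,15],[41,0]]
[[14,14],[15,10],[22,15],[41,0]]
[[14,14],[15,12],[19,10],[22,15],[41,0]]
[[14,14],[15,12],[19,10],[22,15],[41,0]]
[[14,18],[25,15],[41,0]]
[[14,18],[25,15],[41,0]]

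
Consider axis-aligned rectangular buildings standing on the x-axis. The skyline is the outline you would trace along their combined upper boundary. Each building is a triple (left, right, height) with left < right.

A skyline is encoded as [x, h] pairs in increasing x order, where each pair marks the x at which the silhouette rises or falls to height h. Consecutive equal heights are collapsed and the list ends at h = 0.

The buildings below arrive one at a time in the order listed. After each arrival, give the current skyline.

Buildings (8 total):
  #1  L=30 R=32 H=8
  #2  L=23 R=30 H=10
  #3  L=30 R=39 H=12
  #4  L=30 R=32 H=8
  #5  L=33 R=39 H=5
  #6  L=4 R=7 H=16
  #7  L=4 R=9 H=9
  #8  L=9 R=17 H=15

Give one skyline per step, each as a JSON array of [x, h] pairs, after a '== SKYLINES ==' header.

== SKYLINES ==
[[30,8],[32,0]]
[[23,10],[30,8],[32,0]]
[[23,10],[30,12],[39,0]]
[[23,10],[30,12],[39,0]]
[[23,10],[30,12],[39,0]]
[[4,16],[7,0],[23,10],[30,12],[39,0]]
[[4,16],[7,9],[9,0],[23,10],[30,12],[39,0]]
[[4,16],[7,9],[9,15],[17,0],[23,10],[30,12],[39,0]]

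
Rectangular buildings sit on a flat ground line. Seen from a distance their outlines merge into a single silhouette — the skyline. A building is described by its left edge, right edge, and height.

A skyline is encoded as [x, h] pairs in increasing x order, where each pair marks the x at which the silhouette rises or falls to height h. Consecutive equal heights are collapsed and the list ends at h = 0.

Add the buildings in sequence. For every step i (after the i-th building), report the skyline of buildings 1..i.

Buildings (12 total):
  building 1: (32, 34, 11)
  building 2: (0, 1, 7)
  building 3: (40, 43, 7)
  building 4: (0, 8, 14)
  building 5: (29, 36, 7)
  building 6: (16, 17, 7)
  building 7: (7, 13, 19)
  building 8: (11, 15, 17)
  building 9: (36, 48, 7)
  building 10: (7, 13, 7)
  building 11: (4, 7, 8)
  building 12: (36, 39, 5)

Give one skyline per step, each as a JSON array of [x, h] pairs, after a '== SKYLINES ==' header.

== SKYLINES ==
[[32,11],[34,0]]
[[0,7],[1,0],[32,11],[34,0]]
[[0,7],[1,0],[32,11],[34,0],[40,7],[43,0]]
[[0,14],[8,0],[32,11],[34,0],[40,7],[43,0]]
[[0,14],[8,0],[29,7],[32,11],[34,7],[36,0],[40,7],[43,0]]
[[0,14],[8,0],[16,7],[17,0],[29,7],[32,11],[34,7],[36,0],[40,7],[43,0]]
[[0,14],[7,19],[13,0],[16,7],[17,0],[29,7],[32,11],[34,7],[36,0],[40,7],[43,0]]
[[0,14],[7,19],[13,17],[15,0],[16,7],[17,0],[29,7],[32,11],[34,7],[36,0],[40,7],[43,0]]
[[0,14],[7,19],[13,17],[15,0],[16,7],[17,0],[29,7],[32,11],[34,7],[48,0]]
[[0,14],[7,19],[13,17],[15,0],[16,7],[17,0],[29,7],[32,11],[34,7],[48,0]]
[[0,14],[7,19],[13,17],[15,0],[16,7],[17,0],[29,7],[32,11],[34,7],[48,0]]
[[0,14],[7,19],[13,17],[15,0],[16,7],[17,0],[29,7],[32,11],[34,7],[48,0]]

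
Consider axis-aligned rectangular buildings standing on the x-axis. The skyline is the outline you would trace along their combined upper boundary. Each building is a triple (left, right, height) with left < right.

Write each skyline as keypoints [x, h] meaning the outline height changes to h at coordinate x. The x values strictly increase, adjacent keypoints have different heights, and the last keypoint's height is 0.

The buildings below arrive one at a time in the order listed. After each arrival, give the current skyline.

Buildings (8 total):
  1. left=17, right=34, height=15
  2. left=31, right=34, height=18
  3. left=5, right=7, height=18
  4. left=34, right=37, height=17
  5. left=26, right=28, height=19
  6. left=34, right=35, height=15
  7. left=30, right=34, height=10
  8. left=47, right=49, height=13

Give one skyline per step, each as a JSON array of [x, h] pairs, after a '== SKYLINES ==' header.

== SKYLINES ==
[[17,15],[34,0]]
[[17,15],[31,18],[34,0]]
[[5,18],[7,0],[17,15],[31,18],[34,0]]
[[5,18],[7,0],[17,15],[31,18],[34,17],[37,0]]
[[5,18],[7,0],[17,15],[26,19],[28,15],[31,18],[34,17],[37,0]]
[[5,18],[7,0],[17,15],[26,19],[28,15],[31,18],[34,17],[37,0]]
[[5,18],[7,0],[17,15],[26,19],[28,15],[31,18],[34,17],[37,0]]
[[5,18],[7,0],[17,15],[26,19],[28,15],[31,18],[34,17],[37,0],[47,13],[49,0]]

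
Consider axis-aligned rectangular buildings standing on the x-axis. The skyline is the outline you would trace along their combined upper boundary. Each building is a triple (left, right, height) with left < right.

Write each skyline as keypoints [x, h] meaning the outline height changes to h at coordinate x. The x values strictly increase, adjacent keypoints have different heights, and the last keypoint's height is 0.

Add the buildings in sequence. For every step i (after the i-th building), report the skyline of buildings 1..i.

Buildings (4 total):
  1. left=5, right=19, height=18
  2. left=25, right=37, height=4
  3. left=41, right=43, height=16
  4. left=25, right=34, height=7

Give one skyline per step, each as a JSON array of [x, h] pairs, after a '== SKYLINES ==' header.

== SKYLINES ==
[[5,18],[19,0]]
[[5,18],[19,0],[25,4],[37,0]]
[[5,18],[19,0],[25,4],[37,0],[41,16],[43,0]]
[[5,18],[19,0],[25,7],[34,4],[37,0],[41,16],[43,0]]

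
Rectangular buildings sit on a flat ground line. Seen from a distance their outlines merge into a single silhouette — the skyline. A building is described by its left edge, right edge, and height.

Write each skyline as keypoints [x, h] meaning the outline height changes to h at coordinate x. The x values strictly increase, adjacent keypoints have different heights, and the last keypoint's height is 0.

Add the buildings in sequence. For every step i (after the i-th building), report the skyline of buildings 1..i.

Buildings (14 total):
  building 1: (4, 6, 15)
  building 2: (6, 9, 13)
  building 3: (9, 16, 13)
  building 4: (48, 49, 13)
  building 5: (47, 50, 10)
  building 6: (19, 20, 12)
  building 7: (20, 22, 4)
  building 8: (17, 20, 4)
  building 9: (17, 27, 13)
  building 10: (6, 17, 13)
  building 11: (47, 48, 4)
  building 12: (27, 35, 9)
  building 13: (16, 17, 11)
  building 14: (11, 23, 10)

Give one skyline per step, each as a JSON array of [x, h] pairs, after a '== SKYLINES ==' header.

== SKYLINES ==
[[4,15],[6,0]]
[[4,15],[6,13],[9,0]]
[[4,15],[6,13],[16,0]]
[[4,15],[6,13],[16,0],[48,13],[49,0]]
[[4,15],[6,13],[16,0],[47,10],[48,13],[49,10],[50,0]]
[[4,15],[6,13],[16,0],[19,12],[20,0],[47,10],[48,13],[49,10],[50,0]]
[[4,15],[6,13],[16,0],[19,12],[20,4],[22,0],[47,10],[48,13],[49,10],[50,0]]
[[4,15],[6,13],[16,0],[17,4],[19,12],[20,4],[22,0],[47,10],[48,13],[49,10],[50,0]]
[[4,15],[6,13],[16,0],[17,13],[27,0],[47,10],[48,13],[49,10],[50,0]]
[[4,15],[6,13],[27,0],[47,10],[48,13],[49,10],[50,0]]
[[4,15],[6,13],[27,0],[47,10],[48,13],[49,10],[50,0]]
[[4,15],[6,13],[27,9],[35,0],[47,10],[48,13],[49,10],[50,0]]
[[4,15],[6,13],[27,9],[35,0],[47,10],[48,13],[49,10],[50,0]]
[[4,15],[6,13],[27,9],[35,0],[47,10],[48,13],[49,10],[50,0]]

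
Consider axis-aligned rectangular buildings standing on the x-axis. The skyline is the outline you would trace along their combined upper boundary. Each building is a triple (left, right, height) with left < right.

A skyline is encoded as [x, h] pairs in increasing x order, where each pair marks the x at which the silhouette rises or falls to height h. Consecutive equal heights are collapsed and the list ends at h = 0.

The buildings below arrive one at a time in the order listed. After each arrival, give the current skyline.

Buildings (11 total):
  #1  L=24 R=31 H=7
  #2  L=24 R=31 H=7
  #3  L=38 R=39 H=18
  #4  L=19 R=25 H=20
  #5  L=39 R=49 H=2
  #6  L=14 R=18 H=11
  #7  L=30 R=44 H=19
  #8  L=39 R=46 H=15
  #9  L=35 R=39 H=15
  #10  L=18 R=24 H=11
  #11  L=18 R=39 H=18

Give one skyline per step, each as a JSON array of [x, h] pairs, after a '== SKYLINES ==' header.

== SKYLINES ==
[[24,7],[31,0]]
[[24,7],[31,0]]
[[24,7],[31,0],[38,18],[39,0]]
[[19,20],[25,7],[31,0],[38,18],[39,0]]
[[19,20],[25,7],[31,0],[38,18],[39,2],[49,0]]
[[14,11],[18,0],[19,20],[25,7],[31,0],[38,18],[39,2],[49,0]]
[[14,11],[18,0],[19,20],[25,7],[30,19],[44,2],[49,0]]
[[14,11],[18,0],[19,20],[25,7],[30,19],[44,15],[46,2],[49,0]]
[[14,11],[18,0],[19,20],[25,7],[30,19],[44,15],[46,2],[49,0]]
[[14,11],[19,20],[25,7],[30,19],[44,15],[46,2],[49,0]]
[[14,11],[18,18],[19,20],[25,18],[30,19],[44,15],[46,2],[49,0]]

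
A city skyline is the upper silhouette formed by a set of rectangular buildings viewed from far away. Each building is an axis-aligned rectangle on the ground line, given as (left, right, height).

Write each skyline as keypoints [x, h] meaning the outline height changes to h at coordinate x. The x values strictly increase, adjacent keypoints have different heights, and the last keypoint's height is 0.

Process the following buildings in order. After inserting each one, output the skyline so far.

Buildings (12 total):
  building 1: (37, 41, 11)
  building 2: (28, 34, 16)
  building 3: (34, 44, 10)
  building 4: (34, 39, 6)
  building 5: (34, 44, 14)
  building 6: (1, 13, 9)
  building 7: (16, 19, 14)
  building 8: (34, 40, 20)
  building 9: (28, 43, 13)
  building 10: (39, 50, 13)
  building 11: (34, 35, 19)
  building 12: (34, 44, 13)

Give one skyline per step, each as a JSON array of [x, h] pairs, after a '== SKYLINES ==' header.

== SKYLINES ==
[[37,11],[41,0]]
[[28,16],[34,0],[37,11],[41,0]]
[[28,16],[34,10],[37,11],[41,10],[44,0]]
[[28,16],[34,10],[37,11],[41,10],[44,0]]
[[28,16],[34,14],[44,0]]
[[1,9],[13,0],[28,16],[34,14],[44,0]]
[[1,9],[13,0],[16,14],[19,0],[28,16],[34,14],[44,0]]
[[1,9],[13,0],[16,14],[19,0],[28,16],[34,20],[40,14],[44,0]]
[[1,9],[13,0],[16,14],[19,0],[28,16],[34,20],[40,14],[44,0]]
[[1,9],[13,0],[16,14],[19,0],[28,16],[34,20],[40,14],[44,13],[50,0]]
[[1,9],[13,0],[16,14],[19,0],[28,16],[34,20],[40,14],[44,13],[50,0]]
[[1,9],[13,0],[16,14],[19,0],[28,16],[34,20],[40,14],[44,13],[50,0]]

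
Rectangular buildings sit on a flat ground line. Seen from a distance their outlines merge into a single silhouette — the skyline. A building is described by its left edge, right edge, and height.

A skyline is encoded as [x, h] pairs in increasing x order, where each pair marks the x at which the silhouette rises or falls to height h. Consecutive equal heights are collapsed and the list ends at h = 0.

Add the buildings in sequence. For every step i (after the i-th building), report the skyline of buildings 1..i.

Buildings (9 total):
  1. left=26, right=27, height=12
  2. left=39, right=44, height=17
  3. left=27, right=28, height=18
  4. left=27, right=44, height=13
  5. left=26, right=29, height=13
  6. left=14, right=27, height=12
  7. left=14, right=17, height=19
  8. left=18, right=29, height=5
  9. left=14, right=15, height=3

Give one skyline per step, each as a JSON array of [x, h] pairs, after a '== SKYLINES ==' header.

== SKYLINES ==
[[26,12],[27,0]]
[[26,12],[27,0],[39,17],[44,0]]
[[26,12],[27,18],[28,0],[39,17],[44,0]]
[[26,12],[27,18],[28,13],[39,17],[44,0]]
[[26,13],[27,18],[28,13],[39,17],[44,0]]
[[14,12],[26,13],[27,18],[28,13],[39,17],[44,0]]
[[14,19],[17,12],[26,13],[27,18],[28,13],[39,17],[44,0]]
[[14,19],[17,12],[26,13],[27,18],[28,13],[39,17],[44,0]]
[[14,19],[17,12],[26,13],[27,18],[28,13],[39,17],[44,0]]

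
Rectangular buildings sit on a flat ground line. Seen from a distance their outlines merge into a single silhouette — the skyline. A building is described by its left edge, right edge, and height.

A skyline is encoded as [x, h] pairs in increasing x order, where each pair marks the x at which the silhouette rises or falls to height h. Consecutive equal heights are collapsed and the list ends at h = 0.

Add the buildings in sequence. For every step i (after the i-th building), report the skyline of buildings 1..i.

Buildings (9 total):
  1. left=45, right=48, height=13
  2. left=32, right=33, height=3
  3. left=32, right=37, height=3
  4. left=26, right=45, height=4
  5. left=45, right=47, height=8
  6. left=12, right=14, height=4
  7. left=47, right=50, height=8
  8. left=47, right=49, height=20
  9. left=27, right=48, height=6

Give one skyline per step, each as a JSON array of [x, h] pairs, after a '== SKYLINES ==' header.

== SKYLINES ==
[[45,13],[48,0]]
[[32,3],[33,0],[45,13],[48,0]]
[[32,3],[37,0],[45,13],[48,0]]
[[26,4],[45,13],[48,0]]
[[26,4],[45,13],[48,0]]
[[12,4],[14,0],[26,4],[45,13],[48,0]]
[[12,4],[14,0],[26,4],[45,13],[48,8],[50,0]]
[[12,4],[14,0],[26,4],[45,13],[47,20],[49,8],[50,0]]
[[12,4],[14,0],[26,4],[27,6],[45,13],[47,20],[49,8],[50,0]]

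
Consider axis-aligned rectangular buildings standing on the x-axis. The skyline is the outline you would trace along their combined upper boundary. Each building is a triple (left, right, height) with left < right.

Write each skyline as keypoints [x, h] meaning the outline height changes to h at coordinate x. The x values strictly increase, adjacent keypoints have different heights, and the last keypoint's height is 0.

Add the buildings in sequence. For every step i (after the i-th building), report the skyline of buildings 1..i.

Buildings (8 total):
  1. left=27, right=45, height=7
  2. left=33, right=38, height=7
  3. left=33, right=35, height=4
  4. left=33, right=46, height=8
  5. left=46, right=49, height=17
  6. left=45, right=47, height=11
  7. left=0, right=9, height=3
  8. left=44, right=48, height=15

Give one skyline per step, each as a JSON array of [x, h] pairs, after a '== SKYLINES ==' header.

== SKYLINES ==
[[27,7],[45,0]]
[[27,7],[45,0]]
[[27,7],[45,0]]
[[27,7],[33,8],[46,0]]
[[27,7],[33,8],[46,17],[49,0]]
[[27,7],[33,8],[45,11],[46,17],[49,0]]
[[0,3],[9,0],[27,7],[33,8],[45,11],[46,17],[49,0]]
[[0,3],[9,0],[27,7],[33,8],[44,15],[46,17],[49,0]]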